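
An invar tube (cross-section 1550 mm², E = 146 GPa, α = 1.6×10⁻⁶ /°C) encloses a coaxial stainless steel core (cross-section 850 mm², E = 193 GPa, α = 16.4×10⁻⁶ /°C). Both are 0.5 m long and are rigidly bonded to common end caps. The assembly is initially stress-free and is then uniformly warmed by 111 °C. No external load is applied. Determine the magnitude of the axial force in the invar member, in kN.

Equilibrium of a rigid end plate with no external load gives equal and opposite internal forces ±P in the two members. Since α_{stainless steel} > α_{invar}, heating drives the stainless steel into compression and the invar into tension.
Compatibility of the two members (thermal + elastic change equal): (α₁ − α₂)ΔT = P·[1/(A₁E₁) + 1/(A₂E₂)].
|α₁ − α₂|·ΔT = 14.8×10⁻⁶ × 111 = 0.001643.
1/(A₁E₁) + 1/(A₂E₂) = 1/(1550×146×10³) + 1/(850×193×10³) = 1.051×10⁻⁸ N⁻¹.
So P = 0.001643 / 1.051×10⁻⁸ = 156.2 kN.

P ≈ 156 kN (tensile in the invar)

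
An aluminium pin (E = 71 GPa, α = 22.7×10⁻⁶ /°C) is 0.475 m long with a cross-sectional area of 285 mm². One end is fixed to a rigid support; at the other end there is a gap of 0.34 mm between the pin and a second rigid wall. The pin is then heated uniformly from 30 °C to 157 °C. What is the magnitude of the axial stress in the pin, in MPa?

σ ≈ 154 MPa (compressive)

Unrestrained expansion: δ_free = αΔT L = 22.7×10⁻⁶ × 127 × 475 = 1.369 mm.
After closing the 0.34 mm clearance, 1.369 − 0.34 = 1.029 mm of expansion remains to be suppressed by the wall.
So σ = E(δ_free − g)/L = 71×10³ × 1.029/475 = 153.9 MPa.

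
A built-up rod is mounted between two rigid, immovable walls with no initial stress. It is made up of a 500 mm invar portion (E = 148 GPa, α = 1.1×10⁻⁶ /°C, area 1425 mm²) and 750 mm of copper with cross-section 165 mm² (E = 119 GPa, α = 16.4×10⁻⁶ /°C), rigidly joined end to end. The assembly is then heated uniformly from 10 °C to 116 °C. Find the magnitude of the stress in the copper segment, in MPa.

σ ≈ 203 MPa (compressive)

If the supports were absent, the total length change would be Σ αᵢΔT Lᵢ = 1.1×10⁻⁶×106×500 + 16.4×10⁻⁶×106×750 = 1.362 mm.
Since the ends are fixed, an axial force P builds up, equal in every segment, with P · Σ Lᵢ/(AᵢEᵢ) = δ_free.
The series flexibility is Σ Lᵢ/(AᵢEᵢ) = 500/(1425×148×10³) + 750/(165×119×10³) = 4.057×10⁻⁵ mm/N.
Hence P = δ_free / Σ(L/AE) = 1.362/4.057×10⁻⁵ = 33.58 kN (compressive).
σ_{copper} = P / A = 33580 / 165 = 203.5 MPa.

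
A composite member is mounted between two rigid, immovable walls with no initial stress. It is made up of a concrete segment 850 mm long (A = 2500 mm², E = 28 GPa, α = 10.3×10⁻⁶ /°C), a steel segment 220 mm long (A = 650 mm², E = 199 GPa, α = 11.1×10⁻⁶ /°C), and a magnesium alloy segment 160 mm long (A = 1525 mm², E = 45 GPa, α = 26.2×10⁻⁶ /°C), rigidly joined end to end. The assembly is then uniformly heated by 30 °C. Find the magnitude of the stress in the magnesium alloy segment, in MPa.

σ ≈ 18.7 MPa (compressive)

If the supports were absent, the total length change would be Σ αᵢΔT Lᵢ = 10.3×10⁻⁶×30×850 + 11.1×10⁻⁶×30×220 + 26.2×10⁻⁶×30×160 = 0.4617 mm.
Since the ends are fixed, an axial force P builds up, equal in every segment, with P · Σ Lᵢ/(AᵢEᵢ) = δ_free.
The series flexibility is Σ Lᵢ/(AᵢEᵢ) = 850/(2500×28×10³) + 220/(650×199×10³) + 160/(1525×45×10³) = 1.618×10⁻⁵ mm/N.
Hence P = δ_free / Σ(L/AE) = 0.4617/1.618×10⁻⁵ = 28.54 kN (compressive).
σ_{magnesium alloy} = P / A = 28540 / 1525 = 18.72 MPa.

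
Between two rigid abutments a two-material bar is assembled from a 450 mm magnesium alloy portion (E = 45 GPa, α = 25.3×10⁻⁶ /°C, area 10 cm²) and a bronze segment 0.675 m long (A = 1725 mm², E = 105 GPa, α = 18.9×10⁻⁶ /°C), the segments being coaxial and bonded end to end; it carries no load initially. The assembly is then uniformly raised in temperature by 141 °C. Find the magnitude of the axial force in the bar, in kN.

P ≈ 248 kN (compressive)

If the supports were absent, the total length change would be Σ αᵢΔT Lᵢ = 25.3×10⁻⁶×141×450 + 18.9×10⁻⁶×141×675 = 3.404 mm.
The walls prevent any net length change, so an axial force P (same in every segment) develops. Compatibility: P · Σ Lᵢ/(AᵢEᵢ) = δ_free.
The series flexibility is Σ Lᵢ/(AᵢEᵢ) = 450/(1000×45×10³) + 675/(1725×105×10³) = 1.373×10⁻⁵ mm/N.
So P = 3.404 / 1.373×10⁻⁵ = 248 kN, compressive.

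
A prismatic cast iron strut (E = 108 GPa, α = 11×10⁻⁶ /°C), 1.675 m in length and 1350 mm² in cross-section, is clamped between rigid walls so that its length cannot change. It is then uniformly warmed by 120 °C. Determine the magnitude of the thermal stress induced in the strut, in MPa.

σ ≈ 143 MPa (compressive)

With length fixed, the mechanical strain must cancel the thermal strain αΔT = 11×10⁻⁶ × 120 = 1320×10⁻⁶.
Hence σ = E·αΔT = 108×10³ × 1320×10⁻⁶ = 142.6 MPa, compressive.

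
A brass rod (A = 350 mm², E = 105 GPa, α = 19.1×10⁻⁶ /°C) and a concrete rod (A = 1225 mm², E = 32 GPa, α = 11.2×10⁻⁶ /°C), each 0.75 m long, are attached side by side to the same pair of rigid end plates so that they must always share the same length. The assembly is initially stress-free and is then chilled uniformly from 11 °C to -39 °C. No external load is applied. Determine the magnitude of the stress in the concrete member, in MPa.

σ ≈ 6.12 MPa (compressive)

Both members must finish at the same length. With the larger α, the brass tends to over-contract; the plates restrain it, putting the brass in tension and the concrete in compression. With no external load the two internal forces are equal and opposite, magnitude P.
Compatibility of the two members (thermal + elastic change equal): (α₁ − α₂)ΔT = P·[1/(A₁E₁) + 1/(A₂E₂)].
|α₁ − α₂|·ΔT = 7.9×10⁻⁶ × 50 = 0.000395.
1/(A₁E₁) + 1/(A₂E₂) = 1/(350×105×10³) + 1/(1225×32×10³) = 5.272×10⁻⁸ N⁻¹.
So P = 0.000395 / 5.272×10⁻⁸ = 7.492 kN.
σ_{concrete} = P/A₂ = 7492/1225 = 6.116 MPa, compressive.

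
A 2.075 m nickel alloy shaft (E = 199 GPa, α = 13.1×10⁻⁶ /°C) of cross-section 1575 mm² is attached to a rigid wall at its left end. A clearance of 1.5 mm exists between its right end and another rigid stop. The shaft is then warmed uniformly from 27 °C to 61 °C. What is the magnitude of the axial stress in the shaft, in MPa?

If the wall were absent the shaft would grow by αΔT L = 13.1×10⁻⁶ × 34 × 2075 = 0.9242 mm.
This is smaller than the 1.5 mm clearance, so the shaft expands freely without reaching the stop — the stress is zero.

σ ≈ 0 MPa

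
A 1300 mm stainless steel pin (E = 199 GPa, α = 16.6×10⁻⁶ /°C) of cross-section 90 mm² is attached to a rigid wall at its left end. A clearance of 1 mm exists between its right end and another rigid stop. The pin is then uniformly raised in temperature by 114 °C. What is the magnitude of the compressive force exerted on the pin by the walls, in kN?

Free thermal elongation = αΔT L = 16.6×10⁻⁶ × 114 × 1300 = 2.46 mm.
This exceeds the 1 mm gap, so the wall pushes back. The portion of expansion that must be recovered elastically is δ_free − gap = 2.46 − 1 = 1.46 mm.
That suppressed elongation corresponds to σ = E·Δ/L = 199×10³ × 1.46/1300 = 223.5 MPa.
Force on the wall = σA = 223.5 × 90 mm² = 20.12 kN.

P ≈ 20.1 kN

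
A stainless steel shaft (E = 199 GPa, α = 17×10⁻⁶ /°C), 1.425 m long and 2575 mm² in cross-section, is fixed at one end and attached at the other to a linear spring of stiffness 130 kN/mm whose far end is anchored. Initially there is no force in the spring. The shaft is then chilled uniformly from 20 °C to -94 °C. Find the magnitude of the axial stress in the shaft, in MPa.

σ ≈ 102 MPa (tensile)

If the spring were absent the shaft would shorten by αΔT L = 17×10⁻⁶ × 114 × 1425 = 2.762 mm.
With a force P in the spring, the elastic change of the shaft is PL/(AE) and that of the spring is P/k; compatibility requires their sum to equal δ_free.
So P = δ_free / [L/(AE) + 1/k] = 2.762 / [ 1425/(2575×199×10³) + 1/(130×10³) ].
P = 2.762 / 1.047×10⁻⁵ = 263700 N.
σ = P/A = 263700/2575 = 102.4 MPa.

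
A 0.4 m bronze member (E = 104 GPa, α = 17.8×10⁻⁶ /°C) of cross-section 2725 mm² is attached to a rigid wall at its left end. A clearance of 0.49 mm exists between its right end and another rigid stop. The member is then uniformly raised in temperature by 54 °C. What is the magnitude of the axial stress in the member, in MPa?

σ ≈ 0 MPa

Unrestrained expansion: δ_free = αΔT L = 17.8×10⁻⁶ × 54 × 400 = 0.3845 mm.
This is smaller than the 0.49 mm clearance, so the member expands freely without reaching the stop — the stress is zero.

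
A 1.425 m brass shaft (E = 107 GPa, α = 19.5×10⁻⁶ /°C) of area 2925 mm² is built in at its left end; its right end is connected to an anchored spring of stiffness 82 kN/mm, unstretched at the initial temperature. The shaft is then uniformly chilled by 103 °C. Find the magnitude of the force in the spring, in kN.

Free thermal contraction: δ_free = αΔT L = 19.5×10⁻⁶ × 103 × 1425 = 2.862 mm.
Let P be the tensile force in the spring. The shaft extends elastically by PL/(AE) and the spring stretches by P/k; together these equal δ_free.
So P = δ_free / [L/(AE) + 1/k] = 2.862 / [ 1425/(2925×107×10³) + 1/(82×10³) ].
P = 2.862 / 1.675×10⁻⁵ = 170900 N.

P ≈ 171 kN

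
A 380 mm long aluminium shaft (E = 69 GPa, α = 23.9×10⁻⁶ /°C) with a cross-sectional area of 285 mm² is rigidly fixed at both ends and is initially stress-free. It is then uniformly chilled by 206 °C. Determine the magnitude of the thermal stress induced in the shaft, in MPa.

Because both ends are immovable the net strain is zero, and the suppressed thermal strain is αΔT = 23.9×10⁻⁶ × 206 = 4923.4×10⁻⁶.
σ = EαΔT = 69×10³ × 23.9×10⁻⁶ × 206 = 339.7 MPa (tensile; the shaft is trying to contract).

σ ≈ 340 MPa (tensile)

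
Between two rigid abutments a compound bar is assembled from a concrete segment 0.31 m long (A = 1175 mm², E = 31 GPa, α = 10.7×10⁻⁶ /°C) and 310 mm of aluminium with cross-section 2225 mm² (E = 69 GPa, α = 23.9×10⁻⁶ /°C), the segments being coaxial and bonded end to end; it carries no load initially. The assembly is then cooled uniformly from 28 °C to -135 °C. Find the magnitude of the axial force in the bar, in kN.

With the walls removed the bar would change length by δ_free = Σ αᵢΔT Lᵢ = 10.7×10⁻⁶×163×310 + 23.9×10⁻⁶×163×310 = 1.748 mm.
The rigid supports impose zero overall length change; the single axial force P common to all segments must satisfy P Σ Lᵢ/(AᵢEᵢ) = δ_free.
The series flexibility is Σ Lᵢ/(AᵢEᵢ) = 310/(1175×31×10³) + 310/(2225×69×10³) = 1.053×10⁻⁵ mm/N.
So P = 1.748 / 1.053×10⁻⁵ = 166 kN, tensile.

P ≈ 166 kN (tensile)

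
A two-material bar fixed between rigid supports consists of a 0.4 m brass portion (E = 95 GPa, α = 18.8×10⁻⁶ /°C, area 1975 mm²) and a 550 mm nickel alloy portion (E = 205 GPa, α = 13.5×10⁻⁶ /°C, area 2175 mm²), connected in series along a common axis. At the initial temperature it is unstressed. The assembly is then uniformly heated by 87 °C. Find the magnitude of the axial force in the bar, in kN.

If the supports were absent, the total length change would be Σ αᵢΔT Lᵢ = 18.8×10⁻⁶×87×400 + 13.5×10⁻⁶×87×550 = 1.3 mm.
Since the ends are fixed, an axial force P builds up, equal in every segment, with P · Σ Lᵢ/(AᵢEᵢ) = δ_free.
Σ Lᵢ/(AᵢEᵢ) = 400/(1975×95×10³) + 550/(2175×205×10³) = 3.365×10⁻⁶ mm/N.
P = 1.3 / 3.365×10⁻⁶ = 386300 N = 386.3 kN, compressive.

P ≈ 386 kN (compressive)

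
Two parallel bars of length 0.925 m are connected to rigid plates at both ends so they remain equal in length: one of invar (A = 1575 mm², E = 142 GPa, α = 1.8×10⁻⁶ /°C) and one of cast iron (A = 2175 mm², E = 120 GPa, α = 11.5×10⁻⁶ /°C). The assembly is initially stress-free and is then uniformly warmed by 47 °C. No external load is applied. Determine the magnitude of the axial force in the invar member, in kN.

Both members must finish at the same length. With the larger α, the cast iron tends to over-expand; the plates restrain it, putting the cast iron in compression and the invar in tension. With no external load the two internal forces are equal and opposite, magnitude P.
Setting the final lengths equal and cancelling L: (α₁ − α₂)ΔT = P/(A₁E₁) + P/(A₂E₂).
|α₁ − α₂|·ΔT = 9.7×10⁻⁶ × 47 = 0.0004559.
1/(A₁E₁) + 1/(A₂E₂) = 1/(1575×142×10³) + 1/(2175×120×10³) = 8.303×10⁻⁹ N⁻¹.
So P = 0.0004559 / 8.303×10⁻⁹ = 54.91 kN.

P ≈ 54.9 kN (tensile in the invar)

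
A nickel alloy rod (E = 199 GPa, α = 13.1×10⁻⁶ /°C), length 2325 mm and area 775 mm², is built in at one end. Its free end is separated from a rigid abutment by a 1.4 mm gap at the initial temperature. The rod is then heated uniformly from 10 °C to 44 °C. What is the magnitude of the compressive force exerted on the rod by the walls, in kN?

P ≈ 0 kN

If the wall were absent the rod would grow by αΔT L = 13.1×10⁻⁶ × 34 × 2325 = 1.036 mm.
Since δ_free = 1.04 mm is less than the 1.4 mm gap, the rod never touches the wall. No axial force develops.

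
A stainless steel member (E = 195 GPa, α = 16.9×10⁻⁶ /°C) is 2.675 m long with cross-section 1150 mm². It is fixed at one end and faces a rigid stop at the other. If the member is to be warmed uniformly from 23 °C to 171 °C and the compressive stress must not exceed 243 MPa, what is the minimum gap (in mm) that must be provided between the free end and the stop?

With no wall the member would lengthen by αΔT L = 16.9×10⁻⁶ × 148 × 2675 = 6.691 mm.
At the allowable stress the elastic shortening the wall may impose is σL/E = 243 × 2675 / (195×10³) = 3.333 mm.
So the gap has to take up the difference, g_min = δ_free − σL/E = 6.691 − 3.333 = 3.357 mm.

g ≈ 3.36 mm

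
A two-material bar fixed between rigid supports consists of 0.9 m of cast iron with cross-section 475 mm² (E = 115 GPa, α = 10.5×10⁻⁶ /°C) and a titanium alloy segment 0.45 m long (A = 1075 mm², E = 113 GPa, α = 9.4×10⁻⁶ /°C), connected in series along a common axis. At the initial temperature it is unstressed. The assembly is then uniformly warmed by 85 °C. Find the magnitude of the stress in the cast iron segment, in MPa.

If the supports were absent, the total length change would be Σ αᵢΔT Lᵢ = 10.5×10⁻⁶×85×900 + 9.4×10⁻⁶×85×450 = 1.163 mm.
Since the ends are fixed, an axial force P builds up, equal in every segment, with P · Σ Lᵢ/(AᵢEᵢ) = δ_free.
Σ Lᵢ/(AᵢEᵢ) = 900/(475×115×10³) + 450/(1075×113×10³) = 2.018×10⁻⁵ mm/N.
P = 1.163 / 2.018×10⁻⁵ = 57620 N = 57.62 kN, compressive.
σ_{cast iron} = P / A = 57620 / 475 = 121.3 MPa.

σ ≈ 121 MPa (compressive)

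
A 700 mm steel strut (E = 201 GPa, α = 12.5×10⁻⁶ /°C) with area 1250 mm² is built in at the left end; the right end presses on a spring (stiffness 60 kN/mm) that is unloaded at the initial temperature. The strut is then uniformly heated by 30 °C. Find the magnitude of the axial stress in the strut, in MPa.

σ ≈ 10.8 MPa (compressive)

If the spring were absent the strut would lengthen by αΔT L = 12.5×10⁻⁶ × 30 × 700 = 0.2625 mm.
With a force P in the spring, the elastic change of the strut is PL/(AE) and that of the spring is P/k; compatibility requires their sum to equal δ_free.
So P = δ_free / [L/(AE) + 1/k] = 0.2625 / [ 700/(1250×201×10³) + 1/(60×10³) ].
P = 0.2625 / 1.945×10⁻⁵ = 13490 N.
σ = P/A = 13490/1250 = 10.8 MPa.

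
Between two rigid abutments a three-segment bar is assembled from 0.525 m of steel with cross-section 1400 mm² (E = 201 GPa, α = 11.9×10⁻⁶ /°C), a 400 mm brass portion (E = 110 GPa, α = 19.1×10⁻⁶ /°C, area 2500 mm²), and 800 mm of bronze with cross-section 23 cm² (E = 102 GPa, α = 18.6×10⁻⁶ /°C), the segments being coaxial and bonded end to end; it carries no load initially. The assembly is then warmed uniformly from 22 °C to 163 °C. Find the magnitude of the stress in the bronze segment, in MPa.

σ ≈ 262 MPa (compressive)

Free thermal expansion of the whole bar: Σ αᵢΔT Lᵢ = 11.9×10⁻⁶×141×525 + 19.1×10⁻⁶×141×400 + 18.6×10⁻⁶×141×800 = 4.056 mm.
Since the ends are fixed, an axial force P builds up, equal in every segment, with P · Σ Lᵢ/(AᵢEᵢ) = δ_free.
Σ Lᵢ/(AᵢEᵢ) = 525/(1400×201×10³) + 400/(2500×110×10³) + 800/(2300×102×10³) = 6.73×10⁻⁶ mm/N.
P = 4.056 / 6.73×10⁻⁶ = 602700 N = 602.7 kN, compressive.
σ_{bronze} = P / A = 602700 / 2300 = 262 MPa.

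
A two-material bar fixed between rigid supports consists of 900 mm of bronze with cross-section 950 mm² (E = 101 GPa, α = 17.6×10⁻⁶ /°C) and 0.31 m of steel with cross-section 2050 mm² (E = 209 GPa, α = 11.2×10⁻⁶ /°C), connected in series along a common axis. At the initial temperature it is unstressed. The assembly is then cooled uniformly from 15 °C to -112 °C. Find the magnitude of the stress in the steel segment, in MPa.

σ ≈ 118 MPa (tensile)

With the walls removed the bar would change length by δ_free = Σ αᵢΔT Lᵢ = 17.6×10⁻⁶×127×900 + 11.2×10⁻⁶×127×310 = 2.453 mm.
The walls prevent any net length change, so an axial force P (same in every segment) develops. Compatibility: P · Σ Lᵢ/(AᵢEᵢ) = δ_free.
Σ Lᵢ/(AᵢEᵢ) = 900/(950×101×10³) + 310/(2050×209×10³) = 1.01×10⁻⁵ mm/N.
So P = 2.453 / 1.01×10⁻⁵ = 242.8 kN, tensile.
σ_{steel} = P / A = 242800 / 2050 = 118.4 MPa.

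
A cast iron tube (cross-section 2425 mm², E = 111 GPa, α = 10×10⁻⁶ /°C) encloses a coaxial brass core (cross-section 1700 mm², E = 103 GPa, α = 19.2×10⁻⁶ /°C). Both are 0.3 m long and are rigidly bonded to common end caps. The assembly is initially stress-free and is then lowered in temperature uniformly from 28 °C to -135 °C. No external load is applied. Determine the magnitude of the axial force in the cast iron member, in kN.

P ≈ 159 kN (compressive in the cast iron)

Equilibrium of a rigid end plate with no external load gives equal and opposite internal forces ±P in the two members. Since α_{brass} > α_{cast iron}, cooling drives the brass into tension and the cast iron into compression.
Setting the final lengths equal and cancelling L: (α₁ − α₂)ΔT = P/(A₁E₁) + P/(A₂E₂).
|α₁ − α₂|·ΔT = 9.2×10⁻⁶ × 163 = 0.0015.
1/(A₁E₁) + 1/(A₂E₂) = 1/(2425×111×10³) + 1/(1700×103×10³) = 9.426×10⁻⁹ N⁻¹.
So P = 0.0015 / 9.426×10⁻⁹ = 159.1 kN.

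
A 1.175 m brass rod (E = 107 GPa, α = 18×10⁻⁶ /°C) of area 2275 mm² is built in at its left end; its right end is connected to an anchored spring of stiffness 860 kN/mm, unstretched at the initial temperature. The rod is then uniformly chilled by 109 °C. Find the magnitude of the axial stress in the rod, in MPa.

Free thermal contraction: δ_free = αΔT L = 18×10⁻⁶ × 109 × 1175 = 2.305 mm.
Let P be the tensile force in the spring. The rod extends elastically by PL/(AE) and the spring stretches by P/k; together these equal δ_free.
So P = δ_free / [L/(AE) + 1/k] = 2.305 / [ 1175/(2275×107×10³) + 1/(860×10³) ].
P = 2.305 / 5.99×10⁻⁶ = 384900 N.
σ = P/A = 384900/2275 = 169.2 MPa.

σ ≈ 169 MPa (tensile)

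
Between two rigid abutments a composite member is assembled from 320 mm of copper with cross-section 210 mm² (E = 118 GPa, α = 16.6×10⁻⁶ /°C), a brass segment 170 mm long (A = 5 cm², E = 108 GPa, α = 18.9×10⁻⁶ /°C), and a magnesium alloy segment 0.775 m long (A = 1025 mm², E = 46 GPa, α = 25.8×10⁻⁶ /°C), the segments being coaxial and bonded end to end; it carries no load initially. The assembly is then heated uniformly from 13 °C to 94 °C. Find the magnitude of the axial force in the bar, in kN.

P ≈ 71.1 kN (compressive)

Free thermal expansion of the whole bar: Σ αᵢΔT Lᵢ = 16.6×10⁻⁶×81×320 + 18.9×10⁻⁶×81×170 + 25.8×10⁻⁶×81×775 = 2.31 mm.
The rigid supports impose zero overall length change; the single axial force P common to all segments must satisfy P Σ Lᵢ/(AᵢEᵢ) = δ_free.
Σ Lᵢ/(AᵢEᵢ) = 320/(210×118×10³) + 170/(500×108×10³) + 775/(1025×46×10³) = 3.25×10⁻⁵ mm/N.
So P = 2.31 / 3.25×10⁻⁵ = 71.08 kN, compressive.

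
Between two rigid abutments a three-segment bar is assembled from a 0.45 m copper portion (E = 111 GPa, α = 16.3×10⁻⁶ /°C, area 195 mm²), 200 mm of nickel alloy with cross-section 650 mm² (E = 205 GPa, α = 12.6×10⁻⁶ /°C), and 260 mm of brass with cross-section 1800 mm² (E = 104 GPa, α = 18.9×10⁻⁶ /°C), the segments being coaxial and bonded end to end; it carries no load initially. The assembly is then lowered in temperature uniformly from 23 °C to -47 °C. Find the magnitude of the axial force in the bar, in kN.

P ≈ 43.7 kN (tensile)

If the supports were absent, the total length change would be Σ αᵢΔT Lᵢ = 16.3×10⁻⁶×70×450 + 12.6×10⁻⁶×70×200 + 18.9×10⁻⁶×70×260 = 1.034 mm.
Since the ends are fixed, an axial force P builds up, equal in every segment, with P · Σ Lᵢ/(AᵢEᵢ) = δ_free.
The series flexibility is Σ Lᵢ/(AᵢEᵢ) = 450/(195×111×10³) + 200/(650×205×10³) + 260/(1800×104×10³) = 2.368×10⁻⁵ mm/N.
So P = 1.034 / 2.368×10⁻⁵ = 43.66 kN, tensile.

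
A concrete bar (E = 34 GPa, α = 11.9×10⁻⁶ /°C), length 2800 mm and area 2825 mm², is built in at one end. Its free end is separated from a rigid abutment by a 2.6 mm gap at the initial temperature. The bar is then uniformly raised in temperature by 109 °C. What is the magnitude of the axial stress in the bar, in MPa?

If the wall were absent the bar would grow by αΔT L = 11.9×10⁻⁶ × 109 × 2800 = 3.632 mm.
The gap closes (δ_free > 2.6 mm) and the wall then resists a further 3.632 − 2.6 = 1.032 mm of expansion.
That suppressed elongation corresponds to σ = E·Δ/L = 34×10³ × 1.032/2800 = 12.53 MPa.

σ ≈ 12.5 MPa (compressive)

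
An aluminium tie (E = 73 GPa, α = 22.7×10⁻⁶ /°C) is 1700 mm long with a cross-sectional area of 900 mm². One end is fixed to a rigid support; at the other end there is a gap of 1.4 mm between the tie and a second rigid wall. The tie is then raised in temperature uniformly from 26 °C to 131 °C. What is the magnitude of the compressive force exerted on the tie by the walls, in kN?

Free thermal elongation = αΔT L = 22.7×10⁻⁶ × 105 × 1700 = 4.052 mm.
After closing the 1.4 mm clearance, 4.052 − 1.4 = 2.652 mm of expansion remains to be suppressed by the wall.
So σ = E(δ_free − g)/L = 73×10³ × 2.652/1700 = 113.9 MPa.
P = σA = 113.9 × 900 = 102.5 kN.

P ≈ 102 kN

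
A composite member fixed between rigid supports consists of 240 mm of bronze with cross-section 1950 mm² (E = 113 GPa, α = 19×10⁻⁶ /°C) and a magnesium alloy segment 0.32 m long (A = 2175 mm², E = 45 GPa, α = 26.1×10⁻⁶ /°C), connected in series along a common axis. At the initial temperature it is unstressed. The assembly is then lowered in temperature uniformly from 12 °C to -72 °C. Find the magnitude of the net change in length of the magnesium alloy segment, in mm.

If the supports were absent, the total length change would be Σ αᵢΔT Lᵢ = 19×10⁻⁶×84×240 + 26.1×10⁻⁶×84×320 = 1.085 mm.
The rigid supports impose zero overall length change; the single axial force P common to all segments must satisfy P Σ Lᵢ/(AᵢEᵢ) = δ_free.
The series flexibility is Σ Lᵢ/(AᵢEᵢ) = 240/(1950×113×10³) + 320/(2175×45×10³) = 4.359×10⁻⁶ mm/N.
So P = 1.085 / 4.359×10⁻⁶ = 248.8 kN, tensile.
For the magnesium alloy segment, free thermal change = 26.1×10⁻⁶×84×320 = 0.7016 mm and elastic change from P = 248800×320/(2175×45×10³) = 0.8136 mm; these oppose, so the net change is 0.112 mm (segment lengthens).

|ΔL| ≈ 0.112 mm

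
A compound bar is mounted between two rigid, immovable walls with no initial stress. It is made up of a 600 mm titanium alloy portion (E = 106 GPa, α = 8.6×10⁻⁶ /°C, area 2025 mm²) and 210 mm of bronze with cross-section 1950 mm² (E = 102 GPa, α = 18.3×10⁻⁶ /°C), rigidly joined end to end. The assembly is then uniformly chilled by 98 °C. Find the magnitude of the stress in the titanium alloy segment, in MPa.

Free thermal contraction of the whole bar: Σ αᵢΔT Lᵢ = 8.6×10⁻⁶×98×600 + 18.3×10⁻⁶×98×210 = 0.8823 mm.
The rigid supports impose zero overall length change; the single axial force P common to all segments must satisfy P Σ Lᵢ/(AᵢEᵢ) = δ_free.
Σ Lᵢ/(AᵢEᵢ) = 600/(2025×106×10³) + 210/(1950×102×10³) = 3.851×10⁻⁶ mm/N.
So P = 0.8823 / 3.851×10⁻⁶ = 229.1 kN, tensile.
σ_{titanium alloy} = P / A = 229100 / 2025 = 113.1 MPa.

σ ≈ 113 MPa (tensile)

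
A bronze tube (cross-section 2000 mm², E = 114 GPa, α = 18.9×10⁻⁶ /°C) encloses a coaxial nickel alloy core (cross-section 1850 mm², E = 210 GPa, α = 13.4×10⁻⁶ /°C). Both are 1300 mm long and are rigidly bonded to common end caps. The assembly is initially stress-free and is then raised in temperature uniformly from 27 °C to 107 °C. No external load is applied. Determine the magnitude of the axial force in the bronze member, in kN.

Both members must finish at the same length. With the larger α, the bronze tends to over-expand; the plates restrain it, putting the bronze in compression and the nickel alloy in tension. With no external load the two internal forces are equal and opposite, magnitude P.
Setting the final lengths equal and cancelling L: (α₁ − α₂)ΔT = P/(A₁E₁) + P/(A₂E₂).
|α₁ − α₂|·ΔT = 5.5×10⁻⁶ × 80 = 0.00044.
1/(A₁E₁) + 1/(A₂E₂) = 1/(2000×114×10³) + 1/(1850×210×10³) = 6.96×10⁻⁹ N⁻¹.
So P = 0.00044 / 6.96×10⁻⁹ = 63.22 kN.

P ≈ 63.2 kN (compressive in the bronze)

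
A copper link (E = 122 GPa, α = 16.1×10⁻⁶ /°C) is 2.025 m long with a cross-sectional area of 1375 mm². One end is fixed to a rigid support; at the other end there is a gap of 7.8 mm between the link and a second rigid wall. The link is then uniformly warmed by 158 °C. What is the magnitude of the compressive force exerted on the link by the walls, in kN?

If the wall were absent the link would grow by αΔT L = 16.1×10⁻⁶ × 158 × 2025 = 5.151 mm.
This is smaller than the 7.8 mm clearance, so the link expands freely without reaching the stop — the stress is zero.

P ≈ 0 kN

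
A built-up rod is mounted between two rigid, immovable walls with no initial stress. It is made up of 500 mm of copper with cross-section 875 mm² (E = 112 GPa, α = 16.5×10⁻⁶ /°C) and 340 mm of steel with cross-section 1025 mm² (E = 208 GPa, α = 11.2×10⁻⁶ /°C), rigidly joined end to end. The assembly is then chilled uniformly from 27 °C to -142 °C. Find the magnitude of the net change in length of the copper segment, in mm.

|ΔL| ≈ 0.158 mm

With the walls removed the bar would change length by δ_free = Σ αᵢΔT Lᵢ = 16.5×10⁻⁶×169×500 + 11.2×10⁻⁶×169×340 = 2.038 mm.
The walls prevent any net length change, so an axial force P (same in every segment) develops. Compatibility: P · Σ Lᵢ/(AᵢEᵢ) = δ_free.
Σ Lᵢ/(AᵢEᵢ) = 500/(875×112×10³) + 340/(1025×208×10³) = 6.697×10⁻⁶ mm/N.
P = 2.038 / 6.697×10⁻⁶ = 304300 N = 304.3 kN, tensile.
For the copper segment, free thermal change = 16.5×10⁻⁶×169×500 = 1.394 mm and elastic change from P = 304300×500/(875×112×10³) = 1.553 mm; these oppose, so the net change is 0.158 mm (segment lengthens).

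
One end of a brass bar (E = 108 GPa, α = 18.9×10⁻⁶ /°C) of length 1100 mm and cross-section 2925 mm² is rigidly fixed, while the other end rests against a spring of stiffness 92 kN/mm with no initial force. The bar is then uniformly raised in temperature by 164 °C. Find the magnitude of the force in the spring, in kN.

The unrestrained thermal change is αΔT L = 18.9×10⁻⁶ × 164 × 1100 = 3.41 mm.
With a force P in the spring, the elastic change of the bar is PL/(AE) and that of the spring is P/k; compatibility requires their sum to equal δ_free.
So P = δ_free / [L/(AE) + 1/k] = 3.41 / [ 1100/(2925×108×10³) + 1/(92×10³) ].
P = 3.41 / 1.435×10⁻⁵ = 237600 N.

P ≈ 238 kN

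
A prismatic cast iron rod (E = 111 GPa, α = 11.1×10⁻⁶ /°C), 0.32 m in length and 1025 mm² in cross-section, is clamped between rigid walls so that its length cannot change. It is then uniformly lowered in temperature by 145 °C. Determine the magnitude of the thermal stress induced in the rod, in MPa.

With length fixed, the mechanical strain must cancel the thermal strain αΔT = 11.1×10⁻⁶ × 145 = 1609.5×10⁻⁶.
Hence σ = E·αΔT = 111×10³ × 1609.5×10⁻⁶ = 178.7 MPa, tensile.

σ ≈ 179 MPa (tensile)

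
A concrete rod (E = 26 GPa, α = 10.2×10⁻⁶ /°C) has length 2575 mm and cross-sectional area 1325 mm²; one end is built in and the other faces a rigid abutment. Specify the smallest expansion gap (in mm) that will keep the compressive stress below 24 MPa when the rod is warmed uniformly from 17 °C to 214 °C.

Free expansion if unrestrained: δ_free = αΔT L = 10.2×10⁻⁶ × 197 × 2575 = 5.174 mm.
At the allowable stress the elastic shortening the wall may impose is σL/E = 24 × 2575 / (26×10³) = 2.377 mm.
So the gap has to take up the difference, g_min = δ_free − σL/E = 5.174 − 2.377 = 2.797 mm.

g ≈ 2.8 mm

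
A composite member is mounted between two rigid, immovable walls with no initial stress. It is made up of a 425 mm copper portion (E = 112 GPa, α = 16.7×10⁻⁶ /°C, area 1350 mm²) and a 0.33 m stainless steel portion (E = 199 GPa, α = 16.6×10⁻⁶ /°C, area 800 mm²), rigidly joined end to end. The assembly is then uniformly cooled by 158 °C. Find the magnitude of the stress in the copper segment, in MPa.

With the walls removed the bar would change length by δ_free = Σ αᵢΔT Lᵢ = 16.7×10⁻⁶×158×425 + 16.6×10⁻⁶×158×330 = 1.987 mm.
The rigid supports impose zero overall length change; the single axial force P common to all segments must satisfy P Σ Lᵢ/(AᵢEᵢ) = δ_free.
The series flexibility is Σ Lᵢ/(AᵢEᵢ) = 425/(1350×112×10³) + 330/(800×199×10³) = 4.884×10⁻⁶ mm/N.
Hence P = δ_free / Σ(L/AE) = 1.987/4.884×10⁻⁶ = 406.8 kN (tensile).
σ_{copper} = P / A = 406800 / 1350 = 301.4 MPa.

σ ≈ 301 MPa (tensile)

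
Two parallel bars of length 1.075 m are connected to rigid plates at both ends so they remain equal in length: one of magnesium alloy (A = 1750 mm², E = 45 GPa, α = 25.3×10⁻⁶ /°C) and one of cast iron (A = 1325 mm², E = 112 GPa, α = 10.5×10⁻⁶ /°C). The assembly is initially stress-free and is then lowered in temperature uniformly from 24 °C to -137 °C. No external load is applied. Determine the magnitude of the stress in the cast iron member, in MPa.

Both members must finish at the same length. With the larger α, the magnesium alloy tends to over-contract; the plates restrain it, putting the magnesium alloy in tension and the cast iron in compression. With no external load the two internal forces are equal and opposite, magnitude P.
Setting the final lengths equal and cancelling L: (α₁ − α₂)ΔT = P/(A₁E₁) + P/(A₂E₂).
|α₁ − α₂|·ΔT = 14.8×10⁻⁶ × 161 = 0.002383.
1/(A₁E₁) + 1/(A₂E₂) = 1/(1750×45×10³) + 1/(1325×112×10³) = 1.944×10⁻⁸ N⁻¹.
P = 0.002383 / 1.944×10⁻⁸ = 122600 N = 122.6 kN.
σ_{cast iron} = P/A₂ = 122600/1325 = 92.52 MPa, compressive.

σ ≈ 92.5 MPa (compressive)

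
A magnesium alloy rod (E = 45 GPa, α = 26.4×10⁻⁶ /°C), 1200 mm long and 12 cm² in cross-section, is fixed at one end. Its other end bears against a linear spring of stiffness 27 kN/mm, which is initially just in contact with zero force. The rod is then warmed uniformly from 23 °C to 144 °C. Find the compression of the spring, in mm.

Free thermal expansion: δ_free = αΔT L = 26.4×10⁻⁶ × 121 × 1200 = 3.833 mm.
With a force P in the spring, the elastic change of the rod is PL/(AE) and that of the spring is P/k; compatibility requires their sum to equal δ_free.
P [ L/(AE) + 1/k ] = δ_free → P [ 1200/(1200×45×10³) + 1/(27×10³) ] = 3.833.
P = 3.833 / 5.926×10⁻⁵ = 64690 N.
Spring compression = P/k = 64690/(27×10³) = 2.396 mm.

δ ≈ 2.4 mm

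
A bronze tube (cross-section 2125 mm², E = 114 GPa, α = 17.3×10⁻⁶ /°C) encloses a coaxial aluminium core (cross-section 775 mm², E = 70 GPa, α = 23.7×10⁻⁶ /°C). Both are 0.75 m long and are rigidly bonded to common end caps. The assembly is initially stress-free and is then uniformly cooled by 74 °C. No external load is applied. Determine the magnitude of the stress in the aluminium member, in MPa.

The aluminium has the larger α, so on cooling it would change length more than the bronze if both were free. The rigid plates force a common final length, so the aluminium is put into tension and the bronze into compression, with equal and opposite forces P (no external load).
Setting the final lengths equal and cancelling L: (α₁ − α₂)ΔT = P/(A₁E₁) + P/(A₂E₂).
|α₁ − α₂|·ΔT = 6.4×10⁻⁶ × 74 = 0.0004736.
1/(A₁E₁) + 1/(A₂E₂) = 1/(2125×114×10³) + 1/(775×70×10³) = 2.256×10⁻⁸ N⁻¹.
P = 0.0004736 / 2.256×10⁻⁸ = 20990 N = 20.99 kN.
σ_{aluminium} = P/A₂ = 20990/775 = 27.09 MPa, tensile.

σ ≈ 27.1 MPa (tensile)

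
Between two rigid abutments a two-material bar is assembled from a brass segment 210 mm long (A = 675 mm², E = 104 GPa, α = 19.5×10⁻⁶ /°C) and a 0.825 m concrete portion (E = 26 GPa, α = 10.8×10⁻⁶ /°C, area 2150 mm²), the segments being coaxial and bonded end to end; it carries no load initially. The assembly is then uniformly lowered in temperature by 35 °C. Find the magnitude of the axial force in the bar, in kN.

Free thermal contraction of the whole bar: Σ αᵢΔT Lᵢ = 19.5×10⁻⁶×35×210 + 10.8×10⁻⁶×35×825 = 0.4552 mm.
Since the ends are fixed, an axial force P builds up, equal in every segment, with P · Σ Lᵢ/(AᵢEᵢ) = δ_free.
The series flexibility is Σ Lᵢ/(AᵢEᵢ) = 210/(675×104×10³) + 825/(2150×26×10³) = 1.775×10⁻⁵ mm/N.
So P = 0.4552 / 1.775×10⁻⁵ = 25.64 kN, tensile.

P ≈ 25.6 kN (tensile)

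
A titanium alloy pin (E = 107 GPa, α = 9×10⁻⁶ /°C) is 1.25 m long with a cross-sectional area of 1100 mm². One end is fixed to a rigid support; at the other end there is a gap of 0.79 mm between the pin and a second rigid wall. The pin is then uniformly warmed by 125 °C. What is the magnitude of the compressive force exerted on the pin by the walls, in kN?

P ≈ 58 kN

Unrestrained expansion: δ_free = αΔT L = 9×10⁻⁶ × 125 × 1250 = 1.406 mm.
After closing the 0.79 mm clearance, 1.406 − 0.79 = 0.6163 mm of expansion remains to be suppressed by the wall.
So σ = E(δ_free − g)/L = 107×10³ × 0.6163/1250 = 52.75 MPa.
P = σA = 52.75 × 1100 = 58.03 kN.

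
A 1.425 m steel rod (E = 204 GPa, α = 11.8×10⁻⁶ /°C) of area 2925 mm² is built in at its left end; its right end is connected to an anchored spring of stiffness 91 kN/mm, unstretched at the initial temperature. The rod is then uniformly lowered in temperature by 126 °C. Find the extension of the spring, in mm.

The unrestrained thermal change is αΔT L = 11.8×10⁻⁶ × 126 × 1425 = 2.119 mm.
Let P be the tensile force in the spring. The rod extends elastically by PL/(AE) and the spring stretches by P/k; together these equal δ_free.
P [ L/(AE) + 1/k ] = δ_free → P [ 1425/(2925×204×10³) + 1/(91×10³) ] = 2.119.
P = 2.119 / 1.338×10⁻⁵ = 158400 N.
Spring extension = P/k = 158400/(91×10³) = 1.74 mm.

δ ≈ 1.74 mm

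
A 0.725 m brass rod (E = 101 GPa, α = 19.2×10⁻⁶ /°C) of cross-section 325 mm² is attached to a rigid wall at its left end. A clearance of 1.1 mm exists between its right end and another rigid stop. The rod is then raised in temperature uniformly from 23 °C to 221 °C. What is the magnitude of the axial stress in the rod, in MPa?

σ ≈ 231 MPa (compressive)

Free thermal elongation = αΔT L = 19.2×10⁻⁶ × 198 × 725 = 2.756 mm.
The gap closes (δ_free > 1.1 mm) and the wall then resists a further 2.756 − 1.1 = 1.656 mm of expansion.
Compatibility: PL/(AE) = 1.656 mm, so σ = P/A = E × (1.656/725) = 230.7 MPa.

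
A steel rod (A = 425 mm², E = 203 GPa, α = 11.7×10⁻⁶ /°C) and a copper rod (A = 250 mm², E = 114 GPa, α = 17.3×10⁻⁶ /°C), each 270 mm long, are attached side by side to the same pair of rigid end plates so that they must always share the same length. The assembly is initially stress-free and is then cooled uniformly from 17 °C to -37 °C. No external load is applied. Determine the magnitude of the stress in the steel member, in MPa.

σ ≈ 15.2 MPa (compressive)

Both members must finish at the same length. With the larger α, the copper tends to over-contract; the plates restrain it, putting the copper in tension and the steel in compression. With no external load the two internal forces are equal and opposite, magnitude P.
Equating the net (thermal + elastic) strains gives |α₁ − α₂|·ΔT = P·[1/(A₁E₁) + 1/(A₂E₂)].
|α₁ − α₂|·ΔT = 5.6×10⁻⁶ × 54 = 0.0003024.
1/(A₁E₁) + 1/(A₂E₂) = 1/(425×203×10³) + 1/(250×114×10³) = 4.668×10⁻⁸ N⁻¹.
So P = 0.0003024 / 4.668×10⁻⁸ = 6.478 kN.
σ_{steel} = P/A₁ = 6478/425 = 15.24 MPa, compressive.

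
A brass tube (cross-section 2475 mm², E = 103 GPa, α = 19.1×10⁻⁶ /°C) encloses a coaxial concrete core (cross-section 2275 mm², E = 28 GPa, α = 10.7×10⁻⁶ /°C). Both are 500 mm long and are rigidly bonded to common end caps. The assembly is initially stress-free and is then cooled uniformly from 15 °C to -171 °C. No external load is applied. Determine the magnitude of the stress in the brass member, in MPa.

σ ≈ 32.2 MPa (tensile)

Equilibrium of a rigid end plate with no external load gives equal and opposite internal forces ±P in the two members. Since α_{brass} > α_{concrete}, cooling drives the brass into tension and the concrete into compression.
Compatibility of the two members (thermal + elastic change equal): (α₁ − α₂)ΔT = P·[1/(A₁E₁) + 1/(A₂E₂)].
|α₁ − α₂|·ΔT = 8.4×10⁻⁶ × 186 = 0.001562.
1/(A₁E₁) + 1/(A₂E₂) = 1/(2475×103×10³) + 1/(2275×28×10³) = 1.962×10⁻⁸ N⁻¹.
P = 0.001562 / 1.962×10⁻⁸ = 79630 N = 79.63 kN.
σ_{brass} = P/A₁ = 79630/2475 = 32.17 MPa, tensile.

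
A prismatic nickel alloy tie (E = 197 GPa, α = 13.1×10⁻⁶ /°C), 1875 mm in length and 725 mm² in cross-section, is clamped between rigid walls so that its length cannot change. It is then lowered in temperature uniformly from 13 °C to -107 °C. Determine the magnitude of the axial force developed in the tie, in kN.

With zero net strain, σ = E·αΔT = 197 GPa × 13.1×10⁻⁶ × 120 = 309.7 MPa.
Axial force P = σA = 309.7 × 725 = 224500 N = 224.5 kN, tensile.

P ≈ 225 kN (tensile)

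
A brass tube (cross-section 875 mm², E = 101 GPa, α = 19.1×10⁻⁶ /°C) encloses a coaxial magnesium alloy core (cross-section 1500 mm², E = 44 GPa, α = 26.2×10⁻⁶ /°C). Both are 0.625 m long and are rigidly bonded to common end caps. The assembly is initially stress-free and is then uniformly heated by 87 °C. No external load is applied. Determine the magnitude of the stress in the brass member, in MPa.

σ ≈ 26.7 MPa (tensile)

Equilibrium of a rigid end plate with no external load gives equal and opposite internal forces ±P in the two members. Since α_{magnesium alloy} > α_{brass}, heating drives the magnesium alloy into compression and the brass into tension.
Compatibility of the two members (thermal + elastic change equal): (α₁ − α₂)ΔT = P·[1/(A₁E₁) + 1/(A₂E₂)].
|α₁ − α₂|·ΔT = 7.1×10⁻⁶ × 87 = 0.0006177.
1/(A₁E₁) + 1/(A₂E₂) = 1/(875×101×10³) + 1/(1500×44×10³) = 2.647×10⁻⁸ N⁻¹.
P = 0.0006177 / 2.647×10⁻⁸ = 23340 N = 23.34 kN.
σ_{brass} = P/A₁ = 23340/875 = 26.67 MPa, tensile.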